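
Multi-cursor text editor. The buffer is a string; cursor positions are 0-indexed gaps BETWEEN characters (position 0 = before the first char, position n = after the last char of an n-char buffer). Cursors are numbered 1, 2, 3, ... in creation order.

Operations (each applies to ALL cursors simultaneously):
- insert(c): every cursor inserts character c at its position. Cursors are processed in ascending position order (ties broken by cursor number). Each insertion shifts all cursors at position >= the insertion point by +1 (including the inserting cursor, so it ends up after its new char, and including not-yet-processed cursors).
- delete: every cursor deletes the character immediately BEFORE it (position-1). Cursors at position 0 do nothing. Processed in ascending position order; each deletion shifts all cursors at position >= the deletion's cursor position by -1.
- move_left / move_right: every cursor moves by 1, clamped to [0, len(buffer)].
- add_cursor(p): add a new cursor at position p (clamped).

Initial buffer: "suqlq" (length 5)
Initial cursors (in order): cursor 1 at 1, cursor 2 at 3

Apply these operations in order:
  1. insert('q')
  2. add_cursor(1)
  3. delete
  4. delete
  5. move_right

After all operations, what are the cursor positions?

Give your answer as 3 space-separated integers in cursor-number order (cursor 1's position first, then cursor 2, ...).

Answer: 1 2 1

Derivation:
After op 1 (insert('q')): buffer="squqqlq" (len 7), cursors c1@2 c2@5, authorship .1..2..
After op 2 (add_cursor(1)): buffer="squqqlq" (len 7), cursors c3@1 c1@2 c2@5, authorship .1..2..
After op 3 (delete): buffer="uqlq" (len 4), cursors c1@0 c3@0 c2@2, authorship ....
After op 4 (delete): buffer="ulq" (len 3), cursors c1@0 c3@0 c2@1, authorship ...
After op 5 (move_right): buffer="ulq" (len 3), cursors c1@1 c3@1 c2@2, authorship ...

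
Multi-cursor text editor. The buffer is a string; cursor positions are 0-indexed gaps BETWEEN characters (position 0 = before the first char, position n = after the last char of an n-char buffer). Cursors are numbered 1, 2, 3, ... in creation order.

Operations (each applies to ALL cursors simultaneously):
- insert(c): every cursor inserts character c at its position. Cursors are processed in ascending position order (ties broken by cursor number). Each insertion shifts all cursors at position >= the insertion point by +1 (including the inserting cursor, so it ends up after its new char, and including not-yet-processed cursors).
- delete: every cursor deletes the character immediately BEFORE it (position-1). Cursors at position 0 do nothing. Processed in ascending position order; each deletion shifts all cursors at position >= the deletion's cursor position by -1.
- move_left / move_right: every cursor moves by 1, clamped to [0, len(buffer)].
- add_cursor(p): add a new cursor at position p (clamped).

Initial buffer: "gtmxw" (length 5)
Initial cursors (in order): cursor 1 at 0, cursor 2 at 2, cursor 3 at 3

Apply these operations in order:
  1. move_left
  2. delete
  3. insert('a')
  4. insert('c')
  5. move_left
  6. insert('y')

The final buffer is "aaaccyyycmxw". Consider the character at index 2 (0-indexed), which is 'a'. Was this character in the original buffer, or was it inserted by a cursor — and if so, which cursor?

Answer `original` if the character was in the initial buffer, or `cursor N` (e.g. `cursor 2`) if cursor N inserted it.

After op 1 (move_left): buffer="gtmxw" (len 5), cursors c1@0 c2@1 c3@2, authorship .....
After op 2 (delete): buffer="mxw" (len 3), cursors c1@0 c2@0 c3@0, authorship ...
After op 3 (insert('a')): buffer="aaamxw" (len 6), cursors c1@3 c2@3 c3@3, authorship 123...
After op 4 (insert('c')): buffer="aaacccmxw" (len 9), cursors c1@6 c2@6 c3@6, authorship 123123...
After op 5 (move_left): buffer="aaacccmxw" (len 9), cursors c1@5 c2@5 c3@5, authorship 123123...
After op 6 (insert('y')): buffer="aaaccyyycmxw" (len 12), cursors c1@8 c2@8 c3@8, authorship 123121233...
Authorship (.=original, N=cursor N): 1 2 3 1 2 1 2 3 3 . . .
Index 2: author = 3

Answer: cursor 3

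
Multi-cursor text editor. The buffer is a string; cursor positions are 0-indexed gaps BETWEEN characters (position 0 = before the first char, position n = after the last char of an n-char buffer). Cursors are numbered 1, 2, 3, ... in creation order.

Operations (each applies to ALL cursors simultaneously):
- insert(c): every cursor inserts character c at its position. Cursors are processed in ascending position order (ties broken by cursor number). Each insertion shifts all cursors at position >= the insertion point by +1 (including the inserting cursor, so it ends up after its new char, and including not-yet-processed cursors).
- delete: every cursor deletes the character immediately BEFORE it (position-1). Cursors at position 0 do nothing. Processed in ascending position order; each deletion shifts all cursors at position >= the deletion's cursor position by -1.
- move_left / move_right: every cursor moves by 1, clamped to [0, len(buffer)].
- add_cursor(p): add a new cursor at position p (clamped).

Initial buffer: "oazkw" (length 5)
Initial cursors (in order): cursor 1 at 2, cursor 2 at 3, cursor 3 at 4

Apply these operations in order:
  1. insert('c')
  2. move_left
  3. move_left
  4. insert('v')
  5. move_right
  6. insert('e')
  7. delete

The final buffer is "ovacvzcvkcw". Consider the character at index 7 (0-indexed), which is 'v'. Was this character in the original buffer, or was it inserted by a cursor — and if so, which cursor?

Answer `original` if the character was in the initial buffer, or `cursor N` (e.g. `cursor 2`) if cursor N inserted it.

After op 1 (insert('c')): buffer="oaczckcw" (len 8), cursors c1@3 c2@5 c3@7, authorship ..1.2.3.
After op 2 (move_left): buffer="oaczckcw" (len 8), cursors c1@2 c2@4 c3@6, authorship ..1.2.3.
After op 3 (move_left): buffer="oaczckcw" (len 8), cursors c1@1 c2@3 c3@5, authorship ..1.2.3.
After op 4 (insert('v')): buffer="ovacvzcvkcw" (len 11), cursors c1@2 c2@5 c3@8, authorship .1.12.23.3.
After op 5 (move_right): buffer="ovacvzcvkcw" (len 11), cursors c1@3 c2@6 c3@9, authorship .1.12.23.3.
After op 6 (insert('e')): buffer="ovaecvzecvkecw" (len 14), cursors c1@4 c2@8 c3@12, authorship .1.112.223.33.
After op 7 (delete): buffer="ovacvzcvkcw" (len 11), cursors c1@3 c2@6 c3@9, authorship .1.12.23.3.
Authorship (.=original, N=cursor N): . 1 . 1 2 . 2 3 . 3 .
Index 7: author = 3

Answer: cursor 3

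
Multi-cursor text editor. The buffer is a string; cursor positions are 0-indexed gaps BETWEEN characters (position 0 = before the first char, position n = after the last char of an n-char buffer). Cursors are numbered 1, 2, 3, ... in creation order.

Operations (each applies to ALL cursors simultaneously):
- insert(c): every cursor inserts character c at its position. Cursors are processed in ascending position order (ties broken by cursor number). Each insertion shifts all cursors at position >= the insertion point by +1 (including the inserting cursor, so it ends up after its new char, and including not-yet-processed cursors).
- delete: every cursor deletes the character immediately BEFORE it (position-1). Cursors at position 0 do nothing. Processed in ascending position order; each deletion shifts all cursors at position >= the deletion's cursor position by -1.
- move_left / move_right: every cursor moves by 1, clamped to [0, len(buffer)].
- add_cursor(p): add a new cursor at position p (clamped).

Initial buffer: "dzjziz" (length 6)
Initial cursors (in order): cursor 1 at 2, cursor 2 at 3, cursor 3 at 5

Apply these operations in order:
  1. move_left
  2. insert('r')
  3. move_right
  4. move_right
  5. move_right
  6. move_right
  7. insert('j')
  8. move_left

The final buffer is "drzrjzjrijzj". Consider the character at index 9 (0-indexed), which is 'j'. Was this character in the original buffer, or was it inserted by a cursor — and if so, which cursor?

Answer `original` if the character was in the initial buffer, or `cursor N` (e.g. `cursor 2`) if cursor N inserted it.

After op 1 (move_left): buffer="dzjziz" (len 6), cursors c1@1 c2@2 c3@4, authorship ......
After op 2 (insert('r')): buffer="drzrjzriz" (len 9), cursors c1@2 c2@4 c3@7, authorship .1.2..3..
After op 3 (move_right): buffer="drzrjzriz" (len 9), cursors c1@3 c2@5 c3@8, authorship .1.2..3..
After op 4 (move_right): buffer="drzrjzriz" (len 9), cursors c1@4 c2@6 c3@9, authorship .1.2..3..
After op 5 (move_right): buffer="drzrjzriz" (len 9), cursors c1@5 c2@7 c3@9, authorship .1.2..3..
After op 6 (move_right): buffer="drzrjzriz" (len 9), cursors c1@6 c2@8 c3@9, authorship .1.2..3..
After op 7 (insert('j')): buffer="drzrjzjrijzj" (len 12), cursors c1@7 c2@10 c3@12, authorship .1.2..13.2.3
After op 8 (move_left): buffer="drzrjzjrijzj" (len 12), cursors c1@6 c2@9 c3@11, authorship .1.2..13.2.3
Authorship (.=original, N=cursor N): . 1 . 2 . . 1 3 . 2 . 3
Index 9: author = 2

Answer: cursor 2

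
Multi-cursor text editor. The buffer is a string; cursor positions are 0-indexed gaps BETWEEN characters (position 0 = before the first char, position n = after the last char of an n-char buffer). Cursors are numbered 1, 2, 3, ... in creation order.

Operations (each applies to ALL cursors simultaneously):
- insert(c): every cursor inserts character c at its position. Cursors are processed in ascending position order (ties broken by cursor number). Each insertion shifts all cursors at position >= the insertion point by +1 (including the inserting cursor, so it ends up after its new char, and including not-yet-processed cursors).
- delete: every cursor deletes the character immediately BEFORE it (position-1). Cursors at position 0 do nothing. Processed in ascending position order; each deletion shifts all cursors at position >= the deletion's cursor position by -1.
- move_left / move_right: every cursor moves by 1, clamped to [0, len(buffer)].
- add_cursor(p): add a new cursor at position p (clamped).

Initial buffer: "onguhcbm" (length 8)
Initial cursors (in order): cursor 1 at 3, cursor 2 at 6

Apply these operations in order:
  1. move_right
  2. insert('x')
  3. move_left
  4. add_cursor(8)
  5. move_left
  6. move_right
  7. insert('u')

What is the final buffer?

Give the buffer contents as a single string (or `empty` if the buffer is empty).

Answer: onguuxhcbuuxm

Derivation:
After op 1 (move_right): buffer="onguhcbm" (len 8), cursors c1@4 c2@7, authorship ........
After op 2 (insert('x')): buffer="onguxhcbxm" (len 10), cursors c1@5 c2@9, authorship ....1...2.
After op 3 (move_left): buffer="onguxhcbxm" (len 10), cursors c1@4 c2@8, authorship ....1...2.
After op 4 (add_cursor(8)): buffer="onguxhcbxm" (len 10), cursors c1@4 c2@8 c3@8, authorship ....1...2.
After op 5 (move_left): buffer="onguxhcbxm" (len 10), cursors c1@3 c2@7 c3@7, authorship ....1...2.
After op 6 (move_right): buffer="onguxhcbxm" (len 10), cursors c1@4 c2@8 c3@8, authorship ....1...2.
After op 7 (insert('u')): buffer="onguuxhcbuuxm" (len 13), cursors c1@5 c2@11 c3@11, authorship ....11...232.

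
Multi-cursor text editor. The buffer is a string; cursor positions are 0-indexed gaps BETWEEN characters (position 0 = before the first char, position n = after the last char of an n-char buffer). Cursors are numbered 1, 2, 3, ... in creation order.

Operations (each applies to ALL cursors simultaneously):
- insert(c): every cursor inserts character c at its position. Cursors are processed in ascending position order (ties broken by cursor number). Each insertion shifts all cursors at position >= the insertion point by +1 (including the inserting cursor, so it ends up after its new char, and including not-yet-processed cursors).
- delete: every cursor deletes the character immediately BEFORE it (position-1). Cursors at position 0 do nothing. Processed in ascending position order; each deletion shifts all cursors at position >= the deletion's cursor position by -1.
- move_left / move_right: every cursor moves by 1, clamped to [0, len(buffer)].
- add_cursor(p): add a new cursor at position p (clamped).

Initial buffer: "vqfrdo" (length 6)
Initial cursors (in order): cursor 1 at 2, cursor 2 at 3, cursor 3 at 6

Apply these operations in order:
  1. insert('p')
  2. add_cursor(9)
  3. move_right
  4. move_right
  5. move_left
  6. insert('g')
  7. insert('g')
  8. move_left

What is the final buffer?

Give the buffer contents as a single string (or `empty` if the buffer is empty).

After op 1 (insert('p')): buffer="vqpfprdop" (len 9), cursors c1@3 c2@5 c3@9, authorship ..1.2...3
After op 2 (add_cursor(9)): buffer="vqpfprdop" (len 9), cursors c1@3 c2@5 c3@9 c4@9, authorship ..1.2...3
After op 3 (move_right): buffer="vqpfprdop" (len 9), cursors c1@4 c2@6 c3@9 c4@9, authorship ..1.2...3
After op 4 (move_right): buffer="vqpfprdop" (len 9), cursors c1@5 c2@7 c3@9 c4@9, authorship ..1.2...3
After op 5 (move_left): buffer="vqpfprdop" (len 9), cursors c1@4 c2@6 c3@8 c4@8, authorship ..1.2...3
After op 6 (insert('g')): buffer="vqpfgprgdoggp" (len 13), cursors c1@5 c2@8 c3@12 c4@12, authorship ..1.12.2..343
After op 7 (insert('g')): buffer="vqpfggprggdoggggp" (len 17), cursors c1@6 c2@10 c3@16 c4@16, authorship ..1.112.22..34343
After op 8 (move_left): buffer="vqpfggprggdoggggp" (len 17), cursors c1@5 c2@9 c3@15 c4@15, authorship ..1.112.22..34343

Answer: vqpfggprggdoggggp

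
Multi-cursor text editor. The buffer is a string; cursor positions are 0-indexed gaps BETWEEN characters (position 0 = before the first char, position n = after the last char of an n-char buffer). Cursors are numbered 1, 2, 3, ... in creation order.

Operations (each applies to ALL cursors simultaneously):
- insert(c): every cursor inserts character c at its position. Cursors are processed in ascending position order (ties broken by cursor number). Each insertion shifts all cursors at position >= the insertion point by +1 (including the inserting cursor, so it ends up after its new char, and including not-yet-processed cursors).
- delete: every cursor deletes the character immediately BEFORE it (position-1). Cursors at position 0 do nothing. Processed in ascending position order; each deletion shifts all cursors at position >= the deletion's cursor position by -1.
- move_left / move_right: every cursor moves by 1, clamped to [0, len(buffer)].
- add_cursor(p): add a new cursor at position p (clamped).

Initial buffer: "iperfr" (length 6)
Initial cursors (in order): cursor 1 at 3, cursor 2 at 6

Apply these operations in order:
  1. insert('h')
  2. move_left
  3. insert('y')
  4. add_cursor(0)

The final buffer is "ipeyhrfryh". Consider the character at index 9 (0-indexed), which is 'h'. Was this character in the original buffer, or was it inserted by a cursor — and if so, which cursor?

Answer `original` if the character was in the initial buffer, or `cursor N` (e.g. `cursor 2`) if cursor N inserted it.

Answer: cursor 2

Derivation:
After op 1 (insert('h')): buffer="ipehrfrh" (len 8), cursors c1@4 c2@8, authorship ...1...2
After op 2 (move_left): buffer="ipehrfrh" (len 8), cursors c1@3 c2@7, authorship ...1...2
After op 3 (insert('y')): buffer="ipeyhrfryh" (len 10), cursors c1@4 c2@9, authorship ...11...22
After op 4 (add_cursor(0)): buffer="ipeyhrfryh" (len 10), cursors c3@0 c1@4 c2@9, authorship ...11...22
Authorship (.=original, N=cursor N): . . . 1 1 . . . 2 2
Index 9: author = 2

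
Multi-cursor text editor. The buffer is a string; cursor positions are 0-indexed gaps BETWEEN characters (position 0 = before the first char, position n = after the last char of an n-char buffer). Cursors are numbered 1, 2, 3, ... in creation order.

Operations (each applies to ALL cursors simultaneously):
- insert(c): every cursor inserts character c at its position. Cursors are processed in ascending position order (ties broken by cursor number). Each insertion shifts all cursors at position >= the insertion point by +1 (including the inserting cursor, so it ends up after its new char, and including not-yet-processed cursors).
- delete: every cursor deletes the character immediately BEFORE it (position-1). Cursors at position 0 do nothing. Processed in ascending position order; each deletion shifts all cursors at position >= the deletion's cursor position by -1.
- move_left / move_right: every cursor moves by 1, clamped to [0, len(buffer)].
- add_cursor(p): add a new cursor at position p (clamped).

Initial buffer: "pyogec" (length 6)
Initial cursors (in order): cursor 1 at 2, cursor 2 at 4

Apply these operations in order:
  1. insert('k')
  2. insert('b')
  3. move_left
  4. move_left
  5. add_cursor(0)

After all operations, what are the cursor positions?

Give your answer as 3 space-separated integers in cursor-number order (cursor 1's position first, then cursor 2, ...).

Answer: 2 6 0

Derivation:
After op 1 (insert('k')): buffer="pykogkec" (len 8), cursors c1@3 c2@6, authorship ..1..2..
After op 2 (insert('b')): buffer="pykbogkbec" (len 10), cursors c1@4 c2@8, authorship ..11..22..
After op 3 (move_left): buffer="pykbogkbec" (len 10), cursors c1@3 c2@7, authorship ..11..22..
After op 4 (move_left): buffer="pykbogkbec" (len 10), cursors c1@2 c2@6, authorship ..11..22..
After op 5 (add_cursor(0)): buffer="pykbogkbec" (len 10), cursors c3@0 c1@2 c2@6, authorship ..11..22..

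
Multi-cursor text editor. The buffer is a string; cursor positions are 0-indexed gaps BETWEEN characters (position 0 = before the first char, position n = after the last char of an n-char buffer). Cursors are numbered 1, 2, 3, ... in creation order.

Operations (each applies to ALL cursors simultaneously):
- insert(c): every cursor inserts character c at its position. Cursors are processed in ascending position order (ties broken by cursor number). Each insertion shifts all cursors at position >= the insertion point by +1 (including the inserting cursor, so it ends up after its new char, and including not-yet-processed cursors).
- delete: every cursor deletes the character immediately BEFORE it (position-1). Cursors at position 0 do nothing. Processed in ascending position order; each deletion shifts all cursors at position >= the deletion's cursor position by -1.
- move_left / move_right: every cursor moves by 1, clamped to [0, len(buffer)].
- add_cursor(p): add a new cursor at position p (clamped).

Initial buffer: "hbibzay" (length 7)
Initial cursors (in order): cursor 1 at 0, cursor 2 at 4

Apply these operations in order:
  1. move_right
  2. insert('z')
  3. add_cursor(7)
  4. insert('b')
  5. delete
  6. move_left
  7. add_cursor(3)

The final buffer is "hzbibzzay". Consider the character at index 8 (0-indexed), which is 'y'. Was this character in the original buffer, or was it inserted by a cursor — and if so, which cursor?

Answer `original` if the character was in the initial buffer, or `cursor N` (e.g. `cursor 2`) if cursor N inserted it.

Answer: original

Derivation:
After op 1 (move_right): buffer="hbibzay" (len 7), cursors c1@1 c2@5, authorship .......
After op 2 (insert('z')): buffer="hzbibzzay" (len 9), cursors c1@2 c2@7, authorship .1....2..
After op 3 (add_cursor(7)): buffer="hzbibzzay" (len 9), cursors c1@2 c2@7 c3@7, authorship .1....2..
After op 4 (insert('b')): buffer="hzbbibzzbbay" (len 12), cursors c1@3 c2@10 c3@10, authorship .11....223..
After op 5 (delete): buffer="hzbibzzay" (len 9), cursors c1@2 c2@7 c3@7, authorship .1....2..
After op 6 (move_left): buffer="hzbibzzay" (len 9), cursors c1@1 c2@6 c3@6, authorship .1....2..
After op 7 (add_cursor(3)): buffer="hzbibzzay" (len 9), cursors c1@1 c4@3 c2@6 c3@6, authorship .1....2..
Authorship (.=original, N=cursor N): . 1 . . . . 2 . .
Index 8: author = original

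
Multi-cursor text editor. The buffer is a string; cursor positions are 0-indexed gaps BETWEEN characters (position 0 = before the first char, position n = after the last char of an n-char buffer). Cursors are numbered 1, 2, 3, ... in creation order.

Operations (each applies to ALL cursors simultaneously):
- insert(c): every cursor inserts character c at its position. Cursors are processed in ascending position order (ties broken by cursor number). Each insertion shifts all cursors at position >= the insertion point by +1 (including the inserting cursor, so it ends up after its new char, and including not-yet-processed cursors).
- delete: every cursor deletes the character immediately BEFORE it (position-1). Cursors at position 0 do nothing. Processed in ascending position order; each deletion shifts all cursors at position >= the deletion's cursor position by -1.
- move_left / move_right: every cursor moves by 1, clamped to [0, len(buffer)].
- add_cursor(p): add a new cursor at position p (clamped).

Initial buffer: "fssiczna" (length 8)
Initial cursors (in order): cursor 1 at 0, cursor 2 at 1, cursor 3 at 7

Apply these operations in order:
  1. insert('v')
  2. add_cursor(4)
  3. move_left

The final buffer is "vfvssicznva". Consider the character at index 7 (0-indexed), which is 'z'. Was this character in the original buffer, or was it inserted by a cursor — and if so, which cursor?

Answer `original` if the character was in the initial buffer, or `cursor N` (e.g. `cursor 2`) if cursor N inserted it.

Answer: original

Derivation:
After op 1 (insert('v')): buffer="vfvssicznva" (len 11), cursors c1@1 c2@3 c3@10, authorship 1.2......3.
After op 2 (add_cursor(4)): buffer="vfvssicznva" (len 11), cursors c1@1 c2@3 c4@4 c3@10, authorship 1.2......3.
After op 3 (move_left): buffer="vfvssicznva" (len 11), cursors c1@0 c2@2 c4@3 c3@9, authorship 1.2......3.
Authorship (.=original, N=cursor N): 1 . 2 . . . . . . 3 .
Index 7: author = original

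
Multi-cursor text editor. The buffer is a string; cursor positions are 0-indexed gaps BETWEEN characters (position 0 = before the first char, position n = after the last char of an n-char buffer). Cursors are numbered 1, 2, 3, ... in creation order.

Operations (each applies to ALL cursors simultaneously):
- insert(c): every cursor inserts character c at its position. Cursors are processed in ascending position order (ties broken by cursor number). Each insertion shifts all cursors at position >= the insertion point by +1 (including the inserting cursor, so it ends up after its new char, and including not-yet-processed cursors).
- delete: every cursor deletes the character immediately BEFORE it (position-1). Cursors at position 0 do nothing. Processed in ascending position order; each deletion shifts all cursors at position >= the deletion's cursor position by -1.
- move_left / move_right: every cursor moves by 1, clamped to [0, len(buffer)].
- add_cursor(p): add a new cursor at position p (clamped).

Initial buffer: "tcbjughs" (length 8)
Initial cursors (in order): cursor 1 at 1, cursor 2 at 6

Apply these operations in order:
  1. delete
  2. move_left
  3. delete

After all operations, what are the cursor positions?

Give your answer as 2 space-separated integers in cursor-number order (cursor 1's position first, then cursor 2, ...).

After op 1 (delete): buffer="cbjuhs" (len 6), cursors c1@0 c2@4, authorship ......
After op 2 (move_left): buffer="cbjuhs" (len 6), cursors c1@0 c2@3, authorship ......
After op 3 (delete): buffer="cbuhs" (len 5), cursors c1@0 c2@2, authorship .....

Answer: 0 2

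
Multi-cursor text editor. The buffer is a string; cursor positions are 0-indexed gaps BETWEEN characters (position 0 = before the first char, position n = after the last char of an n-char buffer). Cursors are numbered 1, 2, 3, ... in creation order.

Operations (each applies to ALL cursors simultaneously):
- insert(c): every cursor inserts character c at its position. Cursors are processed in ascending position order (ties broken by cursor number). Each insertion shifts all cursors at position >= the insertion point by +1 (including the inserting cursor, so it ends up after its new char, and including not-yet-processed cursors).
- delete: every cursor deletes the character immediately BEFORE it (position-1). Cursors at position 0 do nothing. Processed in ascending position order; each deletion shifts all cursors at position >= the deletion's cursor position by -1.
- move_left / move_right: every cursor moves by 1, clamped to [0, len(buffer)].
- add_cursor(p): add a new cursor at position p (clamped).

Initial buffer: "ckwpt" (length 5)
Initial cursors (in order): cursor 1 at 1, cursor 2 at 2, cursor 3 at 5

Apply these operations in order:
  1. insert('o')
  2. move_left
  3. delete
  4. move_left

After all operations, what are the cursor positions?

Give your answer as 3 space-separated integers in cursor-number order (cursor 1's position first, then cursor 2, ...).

Answer: 0 0 3

Derivation:
After op 1 (insert('o')): buffer="cokowpto" (len 8), cursors c1@2 c2@4 c3@8, authorship .1.2...3
After op 2 (move_left): buffer="cokowpto" (len 8), cursors c1@1 c2@3 c3@7, authorship .1.2...3
After op 3 (delete): buffer="oowpo" (len 5), cursors c1@0 c2@1 c3@4, authorship 12..3
After op 4 (move_left): buffer="oowpo" (len 5), cursors c1@0 c2@0 c3@3, authorship 12..3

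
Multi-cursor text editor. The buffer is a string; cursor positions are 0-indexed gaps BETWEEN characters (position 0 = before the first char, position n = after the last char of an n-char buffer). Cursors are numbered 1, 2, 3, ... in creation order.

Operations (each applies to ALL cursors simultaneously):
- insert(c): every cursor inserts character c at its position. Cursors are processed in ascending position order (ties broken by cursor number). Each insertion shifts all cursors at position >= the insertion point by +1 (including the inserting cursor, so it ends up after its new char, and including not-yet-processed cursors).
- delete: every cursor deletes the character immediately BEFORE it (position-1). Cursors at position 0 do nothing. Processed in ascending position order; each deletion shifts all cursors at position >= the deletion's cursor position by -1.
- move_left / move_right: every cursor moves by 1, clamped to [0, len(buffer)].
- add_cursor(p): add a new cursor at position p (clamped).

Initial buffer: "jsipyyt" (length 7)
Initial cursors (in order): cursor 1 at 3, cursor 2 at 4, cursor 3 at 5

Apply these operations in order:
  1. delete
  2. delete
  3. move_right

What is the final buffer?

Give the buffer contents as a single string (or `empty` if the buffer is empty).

After op 1 (delete): buffer="jsyt" (len 4), cursors c1@2 c2@2 c3@2, authorship ....
After op 2 (delete): buffer="yt" (len 2), cursors c1@0 c2@0 c3@0, authorship ..
After op 3 (move_right): buffer="yt" (len 2), cursors c1@1 c2@1 c3@1, authorship ..

Answer: yt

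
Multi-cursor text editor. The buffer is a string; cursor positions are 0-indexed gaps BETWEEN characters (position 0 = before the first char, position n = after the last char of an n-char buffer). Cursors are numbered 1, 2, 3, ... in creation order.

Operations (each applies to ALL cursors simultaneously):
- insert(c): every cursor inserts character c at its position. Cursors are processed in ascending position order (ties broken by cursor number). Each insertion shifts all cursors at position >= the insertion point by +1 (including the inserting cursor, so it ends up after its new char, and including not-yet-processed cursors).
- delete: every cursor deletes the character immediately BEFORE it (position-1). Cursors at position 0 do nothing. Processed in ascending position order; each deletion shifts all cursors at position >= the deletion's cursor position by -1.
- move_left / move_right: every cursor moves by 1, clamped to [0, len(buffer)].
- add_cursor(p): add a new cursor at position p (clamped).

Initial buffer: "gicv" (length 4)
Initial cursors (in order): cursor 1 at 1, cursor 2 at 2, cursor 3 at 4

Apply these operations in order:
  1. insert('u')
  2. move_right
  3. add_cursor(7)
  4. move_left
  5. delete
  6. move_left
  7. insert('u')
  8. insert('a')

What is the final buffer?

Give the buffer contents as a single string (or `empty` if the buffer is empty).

Answer: uaguuuaaaiu

Derivation:
After op 1 (insert('u')): buffer="guiucvu" (len 7), cursors c1@2 c2@4 c3@7, authorship .1.2..3
After op 2 (move_right): buffer="guiucvu" (len 7), cursors c1@3 c2@5 c3@7, authorship .1.2..3
After op 3 (add_cursor(7)): buffer="guiucvu" (len 7), cursors c1@3 c2@5 c3@7 c4@7, authorship .1.2..3
After op 4 (move_left): buffer="guiucvu" (len 7), cursors c1@2 c2@4 c3@6 c4@6, authorship .1.2..3
After op 5 (delete): buffer="giu" (len 3), cursors c1@1 c2@2 c3@2 c4@2, authorship ..3
After op 6 (move_left): buffer="giu" (len 3), cursors c1@0 c2@1 c3@1 c4@1, authorship ..3
After op 7 (insert('u')): buffer="uguuuiu" (len 7), cursors c1@1 c2@5 c3@5 c4@5, authorship 1.234.3
After op 8 (insert('a')): buffer="uaguuuaaaiu" (len 11), cursors c1@2 c2@9 c3@9 c4@9, authorship 11.234234.3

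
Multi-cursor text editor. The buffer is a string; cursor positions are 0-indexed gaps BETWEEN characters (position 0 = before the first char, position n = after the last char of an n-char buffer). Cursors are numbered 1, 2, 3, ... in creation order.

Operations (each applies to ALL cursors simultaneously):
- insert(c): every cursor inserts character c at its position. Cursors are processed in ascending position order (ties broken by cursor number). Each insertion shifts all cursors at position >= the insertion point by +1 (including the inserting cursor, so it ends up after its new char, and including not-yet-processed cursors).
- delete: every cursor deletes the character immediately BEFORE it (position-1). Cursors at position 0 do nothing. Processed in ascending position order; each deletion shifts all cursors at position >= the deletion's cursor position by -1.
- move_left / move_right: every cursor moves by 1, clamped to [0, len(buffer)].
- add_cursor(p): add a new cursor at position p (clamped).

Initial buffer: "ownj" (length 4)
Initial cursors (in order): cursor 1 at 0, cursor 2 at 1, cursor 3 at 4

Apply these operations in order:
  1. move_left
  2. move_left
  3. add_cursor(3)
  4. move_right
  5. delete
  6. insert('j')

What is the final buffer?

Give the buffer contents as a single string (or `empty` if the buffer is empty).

Answer: jjwjj

Derivation:
After op 1 (move_left): buffer="ownj" (len 4), cursors c1@0 c2@0 c3@3, authorship ....
After op 2 (move_left): buffer="ownj" (len 4), cursors c1@0 c2@0 c3@2, authorship ....
After op 3 (add_cursor(3)): buffer="ownj" (len 4), cursors c1@0 c2@0 c3@2 c4@3, authorship ....
After op 4 (move_right): buffer="ownj" (len 4), cursors c1@1 c2@1 c3@3 c4@4, authorship ....
After op 5 (delete): buffer="w" (len 1), cursors c1@0 c2@0 c3@1 c4@1, authorship .
After op 6 (insert('j')): buffer="jjwjj" (len 5), cursors c1@2 c2@2 c3@5 c4@5, authorship 12.34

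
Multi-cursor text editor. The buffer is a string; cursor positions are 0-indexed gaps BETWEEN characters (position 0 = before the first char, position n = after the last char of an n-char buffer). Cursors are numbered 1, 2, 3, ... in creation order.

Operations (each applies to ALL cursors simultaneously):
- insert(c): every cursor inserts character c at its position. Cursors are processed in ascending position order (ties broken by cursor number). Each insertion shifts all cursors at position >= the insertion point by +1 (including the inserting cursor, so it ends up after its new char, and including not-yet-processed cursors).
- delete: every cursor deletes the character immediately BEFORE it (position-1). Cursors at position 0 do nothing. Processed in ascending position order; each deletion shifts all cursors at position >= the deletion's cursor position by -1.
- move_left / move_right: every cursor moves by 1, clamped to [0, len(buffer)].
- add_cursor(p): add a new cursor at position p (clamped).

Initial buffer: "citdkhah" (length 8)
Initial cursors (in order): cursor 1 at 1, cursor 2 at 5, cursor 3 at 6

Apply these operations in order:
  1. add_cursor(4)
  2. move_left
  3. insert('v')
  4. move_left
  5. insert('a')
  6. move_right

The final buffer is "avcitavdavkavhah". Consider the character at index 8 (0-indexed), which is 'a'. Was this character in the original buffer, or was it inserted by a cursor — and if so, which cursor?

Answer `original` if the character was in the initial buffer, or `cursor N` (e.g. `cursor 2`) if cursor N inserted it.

Answer: cursor 2

Derivation:
After op 1 (add_cursor(4)): buffer="citdkhah" (len 8), cursors c1@1 c4@4 c2@5 c3@6, authorship ........
After op 2 (move_left): buffer="citdkhah" (len 8), cursors c1@0 c4@3 c2@4 c3@5, authorship ........
After op 3 (insert('v')): buffer="vcitvdvkvhah" (len 12), cursors c1@1 c4@5 c2@7 c3@9, authorship 1...4.2.3...
After op 4 (move_left): buffer="vcitvdvkvhah" (len 12), cursors c1@0 c4@4 c2@6 c3@8, authorship 1...4.2.3...
After op 5 (insert('a')): buffer="avcitavdavkavhah" (len 16), cursors c1@1 c4@6 c2@9 c3@12, authorship 11...44.22.33...
After op 6 (move_right): buffer="avcitavdavkavhah" (len 16), cursors c1@2 c4@7 c2@10 c3@13, authorship 11...44.22.33...
Authorship (.=original, N=cursor N): 1 1 . . . 4 4 . 2 2 . 3 3 . . .
Index 8: author = 2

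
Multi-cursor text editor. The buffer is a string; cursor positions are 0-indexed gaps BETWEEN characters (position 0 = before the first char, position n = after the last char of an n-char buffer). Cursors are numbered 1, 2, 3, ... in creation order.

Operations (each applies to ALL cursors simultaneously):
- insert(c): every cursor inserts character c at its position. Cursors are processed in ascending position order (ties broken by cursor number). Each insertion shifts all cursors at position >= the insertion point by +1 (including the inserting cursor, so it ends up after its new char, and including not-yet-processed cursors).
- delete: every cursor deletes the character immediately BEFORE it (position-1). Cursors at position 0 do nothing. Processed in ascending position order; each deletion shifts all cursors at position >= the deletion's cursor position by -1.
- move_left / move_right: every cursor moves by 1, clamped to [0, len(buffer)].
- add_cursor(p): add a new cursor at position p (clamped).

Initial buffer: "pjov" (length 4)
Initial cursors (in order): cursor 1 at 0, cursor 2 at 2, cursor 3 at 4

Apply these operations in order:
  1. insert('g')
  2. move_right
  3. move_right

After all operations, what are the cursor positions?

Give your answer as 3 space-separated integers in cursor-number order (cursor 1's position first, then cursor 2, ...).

Answer: 3 6 7

Derivation:
After op 1 (insert('g')): buffer="gpjgovg" (len 7), cursors c1@1 c2@4 c3@7, authorship 1..2..3
After op 2 (move_right): buffer="gpjgovg" (len 7), cursors c1@2 c2@5 c3@7, authorship 1..2..3
After op 3 (move_right): buffer="gpjgovg" (len 7), cursors c1@3 c2@6 c3@7, authorship 1..2..3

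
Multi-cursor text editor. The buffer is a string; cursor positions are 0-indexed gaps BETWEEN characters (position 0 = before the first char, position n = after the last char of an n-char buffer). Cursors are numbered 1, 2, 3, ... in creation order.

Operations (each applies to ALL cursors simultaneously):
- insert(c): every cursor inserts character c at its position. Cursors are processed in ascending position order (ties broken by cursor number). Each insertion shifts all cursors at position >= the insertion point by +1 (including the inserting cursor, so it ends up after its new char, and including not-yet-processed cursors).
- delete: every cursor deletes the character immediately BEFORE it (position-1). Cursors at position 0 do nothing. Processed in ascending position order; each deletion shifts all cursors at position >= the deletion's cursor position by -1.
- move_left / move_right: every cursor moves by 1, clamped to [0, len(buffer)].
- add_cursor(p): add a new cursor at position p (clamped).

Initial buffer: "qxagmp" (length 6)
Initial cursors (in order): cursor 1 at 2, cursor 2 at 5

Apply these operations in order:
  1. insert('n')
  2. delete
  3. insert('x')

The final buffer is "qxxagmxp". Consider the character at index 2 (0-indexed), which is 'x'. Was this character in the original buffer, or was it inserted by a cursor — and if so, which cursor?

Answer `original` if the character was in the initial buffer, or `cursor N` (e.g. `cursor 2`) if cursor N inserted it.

Answer: cursor 1

Derivation:
After op 1 (insert('n')): buffer="qxnagmnp" (len 8), cursors c1@3 c2@7, authorship ..1...2.
After op 2 (delete): buffer="qxagmp" (len 6), cursors c1@2 c2@5, authorship ......
After op 3 (insert('x')): buffer="qxxagmxp" (len 8), cursors c1@3 c2@7, authorship ..1...2.
Authorship (.=original, N=cursor N): . . 1 . . . 2 .
Index 2: author = 1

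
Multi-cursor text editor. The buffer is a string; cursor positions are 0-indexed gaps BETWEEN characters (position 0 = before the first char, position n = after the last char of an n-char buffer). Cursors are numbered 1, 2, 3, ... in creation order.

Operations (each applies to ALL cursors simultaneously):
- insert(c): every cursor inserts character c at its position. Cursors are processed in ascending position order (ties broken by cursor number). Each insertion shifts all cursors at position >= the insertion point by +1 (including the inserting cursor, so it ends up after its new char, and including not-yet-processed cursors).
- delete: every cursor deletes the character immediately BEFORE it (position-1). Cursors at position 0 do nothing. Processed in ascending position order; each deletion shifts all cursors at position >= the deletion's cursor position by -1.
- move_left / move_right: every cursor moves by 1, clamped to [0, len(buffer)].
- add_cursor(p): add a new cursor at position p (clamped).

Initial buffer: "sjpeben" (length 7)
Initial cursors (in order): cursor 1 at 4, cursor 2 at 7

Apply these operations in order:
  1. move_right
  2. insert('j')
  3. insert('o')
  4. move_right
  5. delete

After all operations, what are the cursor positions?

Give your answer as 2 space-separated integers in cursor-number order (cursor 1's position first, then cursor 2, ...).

Answer: 7 9

Derivation:
After op 1 (move_right): buffer="sjpeben" (len 7), cursors c1@5 c2@7, authorship .......
After op 2 (insert('j')): buffer="sjpebjenj" (len 9), cursors c1@6 c2@9, authorship .....1..2
After op 3 (insert('o')): buffer="sjpebjoenjo" (len 11), cursors c1@7 c2@11, authorship .....11..22
After op 4 (move_right): buffer="sjpebjoenjo" (len 11), cursors c1@8 c2@11, authorship .....11..22
After op 5 (delete): buffer="sjpebjonj" (len 9), cursors c1@7 c2@9, authorship .....11.2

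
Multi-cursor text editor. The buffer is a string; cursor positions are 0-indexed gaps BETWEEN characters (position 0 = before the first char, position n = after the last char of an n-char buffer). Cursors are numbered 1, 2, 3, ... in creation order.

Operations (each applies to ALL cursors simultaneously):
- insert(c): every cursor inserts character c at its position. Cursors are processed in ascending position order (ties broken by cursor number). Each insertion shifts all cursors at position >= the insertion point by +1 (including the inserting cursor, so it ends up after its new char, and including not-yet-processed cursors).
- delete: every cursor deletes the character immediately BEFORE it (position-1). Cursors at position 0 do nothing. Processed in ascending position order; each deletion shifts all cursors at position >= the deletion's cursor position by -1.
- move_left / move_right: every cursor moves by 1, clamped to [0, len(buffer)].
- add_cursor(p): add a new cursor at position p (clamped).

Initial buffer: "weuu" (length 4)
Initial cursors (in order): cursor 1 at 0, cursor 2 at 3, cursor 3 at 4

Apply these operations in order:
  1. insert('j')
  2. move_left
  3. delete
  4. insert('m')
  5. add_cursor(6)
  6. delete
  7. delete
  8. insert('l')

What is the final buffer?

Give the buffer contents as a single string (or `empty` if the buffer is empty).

Answer: llllj

Derivation:
After op 1 (insert('j')): buffer="jweujuj" (len 7), cursors c1@1 c2@5 c3@7, authorship 1...2.3
After op 2 (move_left): buffer="jweujuj" (len 7), cursors c1@0 c2@4 c3@6, authorship 1...2.3
After op 3 (delete): buffer="jwejj" (len 5), cursors c1@0 c2@3 c3@4, authorship 1..23
After op 4 (insert('m')): buffer="mjwemjmj" (len 8), cursors c1@1 c2@5 c3@7, authorship 11..2233
After op 5 (add_cursor(6)): buffer="mjwemjmj" (len 8), cursors c1@1 c2@5 c4@6 c3@7, authorship 11..2233
After op 6 (delete): buffer="jwej" (len 4), cursors c1@0 c2@3 c3@3 c4@3, authorship 1..3
After op 7 (delete): buffer="j" (len 1), cursors c1@0 c2@0 c3@0 c4@0, authorship 3
After op 8 (insert('l')): buffer="llllj" (len 5), cursors c1@4 c2@4 c3@4 c4@4, authorship 12343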